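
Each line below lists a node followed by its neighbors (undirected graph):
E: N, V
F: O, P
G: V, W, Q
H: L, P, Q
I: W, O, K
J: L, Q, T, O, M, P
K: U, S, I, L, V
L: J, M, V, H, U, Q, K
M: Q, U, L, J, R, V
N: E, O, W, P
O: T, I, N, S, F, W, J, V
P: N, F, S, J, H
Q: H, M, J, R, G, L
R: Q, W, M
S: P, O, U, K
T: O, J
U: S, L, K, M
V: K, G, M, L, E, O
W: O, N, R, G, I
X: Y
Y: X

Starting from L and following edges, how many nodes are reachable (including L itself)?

BFS from L visits: L, J, M, V, H, U, Q, K, T, O, P, R, G, E, S, I, N, F, W
Reachable nodes: 19 of 21 total.

19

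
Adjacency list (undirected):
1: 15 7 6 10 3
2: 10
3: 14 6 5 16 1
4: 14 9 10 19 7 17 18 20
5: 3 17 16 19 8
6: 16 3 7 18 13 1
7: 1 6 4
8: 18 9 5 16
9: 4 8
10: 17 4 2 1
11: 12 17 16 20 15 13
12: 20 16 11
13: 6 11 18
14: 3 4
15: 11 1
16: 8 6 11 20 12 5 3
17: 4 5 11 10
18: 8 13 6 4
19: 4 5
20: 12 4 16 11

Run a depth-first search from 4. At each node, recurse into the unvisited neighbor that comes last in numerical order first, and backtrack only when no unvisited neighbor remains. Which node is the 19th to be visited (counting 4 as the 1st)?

Visit 4
4 → 20
20 → 16
16 → 12
12 → 11
11 → 17
17 → 10
10 → 2
10 → 1
1 → 15
1 → 7
7 → 6
6 → 18
18 → 13
18 → 8
8 → 9
8 → 5
5 → 19
5 → 3
3 → 14

Visit order: 4, 20, 16, 12, 11, 17, 10, 2, 1, 15, 7, 6, 18, 13, 8, 9, 5, 19, 3, 14

3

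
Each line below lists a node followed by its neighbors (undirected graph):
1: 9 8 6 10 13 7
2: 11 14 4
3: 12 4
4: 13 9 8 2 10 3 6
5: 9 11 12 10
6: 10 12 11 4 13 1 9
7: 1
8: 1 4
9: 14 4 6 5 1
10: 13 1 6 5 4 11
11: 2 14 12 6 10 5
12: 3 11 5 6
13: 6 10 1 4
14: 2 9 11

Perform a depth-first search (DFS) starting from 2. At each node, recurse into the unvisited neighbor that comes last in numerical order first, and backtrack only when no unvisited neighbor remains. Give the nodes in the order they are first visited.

2 14 11 12 6 13 10 5 9 4 8 1 7 3

Visit 2
2 → 14
14 → 11
11 → 12
12 → 6
6 → 13
13 → 10
10 → 5
5 → 9
9 → 4
4 → 8
8 → 1
1 → 7
4 → 3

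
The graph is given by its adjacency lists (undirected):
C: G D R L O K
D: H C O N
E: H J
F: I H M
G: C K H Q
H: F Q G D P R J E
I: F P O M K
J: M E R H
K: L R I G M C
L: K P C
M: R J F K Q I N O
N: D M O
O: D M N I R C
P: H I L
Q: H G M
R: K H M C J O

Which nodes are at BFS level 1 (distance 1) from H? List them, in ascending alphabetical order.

Level 0: H
Level 1: D, E, F, G, J, P, Q, R
Level 2: C, I, K, L, M, N, O

D, E, F, G, J, P, Q, R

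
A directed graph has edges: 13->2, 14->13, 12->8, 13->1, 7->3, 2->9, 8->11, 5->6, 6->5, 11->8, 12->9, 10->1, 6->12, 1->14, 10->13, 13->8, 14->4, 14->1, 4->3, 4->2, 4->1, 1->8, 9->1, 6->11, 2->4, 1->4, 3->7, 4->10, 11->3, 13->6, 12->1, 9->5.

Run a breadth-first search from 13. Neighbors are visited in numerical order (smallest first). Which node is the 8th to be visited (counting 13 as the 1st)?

9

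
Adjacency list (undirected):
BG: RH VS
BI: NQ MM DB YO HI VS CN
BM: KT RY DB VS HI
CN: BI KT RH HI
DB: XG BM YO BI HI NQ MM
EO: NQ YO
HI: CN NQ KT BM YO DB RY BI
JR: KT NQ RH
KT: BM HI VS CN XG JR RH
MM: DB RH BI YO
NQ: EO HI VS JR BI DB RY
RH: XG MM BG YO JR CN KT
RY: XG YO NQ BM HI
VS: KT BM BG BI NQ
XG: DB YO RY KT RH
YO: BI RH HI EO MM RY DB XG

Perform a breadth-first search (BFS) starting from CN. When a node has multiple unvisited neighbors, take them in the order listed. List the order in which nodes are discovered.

Visit CN; enqueue BI, KT, RH, HI → queue [BI, KT, RH, HI]
Visit BI; enqueue NQ, MM, DB, YO, VS → queue [KT, RH, HI, NQ, MM, DB, YO, VS]
Visit KT; enqueue BM, XG, JR → queue [RH, HI, NQ, MM, DB, YO, VS, BM, XG, JR]
Visit RH; enqueue BG → queue [HI, NQ, MM, DB, YO, VS, BM, XG, JR, BG]
Visit HI; enqueue RY → queue [NQ, MM, DB, YO, VS, BM, XG, JR, BG, RY]
Visit NQ; enqueue EO → queue [MM, DB, YO, VS, BM, XG, JR, BG, RY, EO]
Visit MM → queue [DB, YO, VS, BM, XG, JR, BG, RY, EO]
Visit DB → queue [YO, VS, BM, XG, JR, BG, RY, EO]
Visit YO → queue [VS, BM, XG, JR, BG, RY, EO]
Visit VS → queue [BM, XG, JR, BG, RY, EO]
Visit BM → queue [XG, JR, BG, RY, EO]
Visit XG → queue [JR, BG, RY, EO]
Visit JR → queue [BG, RY, EO]
Visit BG → queue [RY, EO]
Visit RY → queue [EO]
Visit EO → queue []

CN → BI → KT → RH → HI → NQ → MM → DB → YO → VS → BM → XG → JR → BG → RY → EO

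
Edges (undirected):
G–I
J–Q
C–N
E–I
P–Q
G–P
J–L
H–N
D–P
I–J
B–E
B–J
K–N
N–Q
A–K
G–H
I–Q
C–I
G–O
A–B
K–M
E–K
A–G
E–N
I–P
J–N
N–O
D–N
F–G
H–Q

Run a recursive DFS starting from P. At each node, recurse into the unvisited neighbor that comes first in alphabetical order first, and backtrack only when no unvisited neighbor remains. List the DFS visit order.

Visit P
P → D
D → N
N → C
C → I
I → E
E → B
B → A
A → G
G → F
G → H
H → Q
Q → J
J → L
G → O
A → K
K → M

P → D → N → C → I → E → B → A → G → F → H → Q → J → L → O → K → M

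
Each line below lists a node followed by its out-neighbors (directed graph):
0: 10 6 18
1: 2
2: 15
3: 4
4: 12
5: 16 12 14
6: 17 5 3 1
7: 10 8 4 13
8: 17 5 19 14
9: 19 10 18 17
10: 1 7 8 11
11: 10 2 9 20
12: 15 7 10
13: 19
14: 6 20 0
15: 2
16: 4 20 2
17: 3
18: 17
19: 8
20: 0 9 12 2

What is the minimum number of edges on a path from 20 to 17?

2

Level 0: 20
Level 1: 0, 2, 9, 12
Level 2: 6, 7, 10, 15, 17, 18, 19
Level 3: 1, 3, 4, 5, 8, 11, 13
Level 4: 14, 16
17 first appears at level 2.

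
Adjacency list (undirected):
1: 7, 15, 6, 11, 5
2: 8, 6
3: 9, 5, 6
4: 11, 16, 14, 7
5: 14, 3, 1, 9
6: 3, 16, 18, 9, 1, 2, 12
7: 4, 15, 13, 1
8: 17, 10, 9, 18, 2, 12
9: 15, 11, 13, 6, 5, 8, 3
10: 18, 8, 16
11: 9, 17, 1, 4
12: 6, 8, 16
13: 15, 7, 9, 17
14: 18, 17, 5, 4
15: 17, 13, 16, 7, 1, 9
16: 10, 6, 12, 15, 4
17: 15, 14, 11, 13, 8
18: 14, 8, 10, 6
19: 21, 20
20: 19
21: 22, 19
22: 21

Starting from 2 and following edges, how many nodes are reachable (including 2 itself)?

18

BFS from 2 visits: 2, 8, 6, 18, 17, 12, 10, 9, 16, 3, 1, 14, 15, 13, 11, 5, 4, 7
Reachable nodes: 18 of 22 total.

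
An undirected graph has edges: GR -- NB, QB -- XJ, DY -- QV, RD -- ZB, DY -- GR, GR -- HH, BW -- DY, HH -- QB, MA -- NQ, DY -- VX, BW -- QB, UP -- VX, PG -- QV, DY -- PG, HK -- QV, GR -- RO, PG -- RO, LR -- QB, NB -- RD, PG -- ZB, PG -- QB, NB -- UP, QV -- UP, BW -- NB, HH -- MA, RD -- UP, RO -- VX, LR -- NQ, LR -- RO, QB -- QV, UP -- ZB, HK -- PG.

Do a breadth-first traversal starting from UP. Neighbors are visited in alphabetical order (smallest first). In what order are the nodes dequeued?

UP, NB, QV, RD, VX, ZB, BW, GR, DY, HK, PG, QB, RO, HH, LR, XJ, MA, NQ

Visit UP; enqueue NB, QV, RD, VX, ZB → queue [NB, QV, RD, VX, ZB]
Visit NB; enqueue BW, GR → queue [QV, RD, VX, ZB, BW, GR]
Visit QV; enqueue DY, HK, PG, QB → queue [RD, VX, ZB, BW, GR, DY, HK, PG, QB]
Visit RD → queue [VX, ZB, BW, GR, DY, HK, PG, QB]
Visit VX; enqueue RO → queue [ZB, BW, GR, DY, HK, PG, QB, RO]
Visit ZB → queue [BW, GR, DY, HK, PG, QB, RO]
Visit BW → queue [GR, DY, HK, PG, QB, RO]
Visit GR; enqueue HH → queue [DY, HK, PG, QB, RO, HH]
Visit DY → queue [HK, PG, QB, RO, HH]
Visit HK → queue [PG, QB, RO, HH]
Visit PG → queue [QB, RO, HH]
Visit QB; enqueue LR, XJ → queue [RO, HH, LR, XJ]
Visit RO → queue [HH, LR, XJ]
Visit HH; enqueue MA → queue [LR, XJ, MA]
Visit LR; enqueue NQ → queue [XJ, MA, NQ]
Visit XJ → queue [MA, NQ]
Visit MA → queue [NQ]
Visit NQ → queue []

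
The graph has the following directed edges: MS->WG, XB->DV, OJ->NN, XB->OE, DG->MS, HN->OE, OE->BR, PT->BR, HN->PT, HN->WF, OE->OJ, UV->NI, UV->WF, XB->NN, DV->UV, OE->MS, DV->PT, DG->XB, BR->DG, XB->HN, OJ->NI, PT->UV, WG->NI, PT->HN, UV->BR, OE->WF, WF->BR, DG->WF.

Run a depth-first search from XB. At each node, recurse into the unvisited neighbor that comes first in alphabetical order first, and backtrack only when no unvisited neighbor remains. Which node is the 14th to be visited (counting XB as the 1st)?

Visit XB
XB → DV
DV → PT
PT → BR
BR → DG
DG → MS
MS → WG
WG → NI
DG → WF
PT → HN
HN → OE
OE → OJ
OJ → NN
PT → UV

Visit order: XB, DV, PT, BR, DG, MS, WG, NI, WF, HN, OE, OJ, NN, UV

UV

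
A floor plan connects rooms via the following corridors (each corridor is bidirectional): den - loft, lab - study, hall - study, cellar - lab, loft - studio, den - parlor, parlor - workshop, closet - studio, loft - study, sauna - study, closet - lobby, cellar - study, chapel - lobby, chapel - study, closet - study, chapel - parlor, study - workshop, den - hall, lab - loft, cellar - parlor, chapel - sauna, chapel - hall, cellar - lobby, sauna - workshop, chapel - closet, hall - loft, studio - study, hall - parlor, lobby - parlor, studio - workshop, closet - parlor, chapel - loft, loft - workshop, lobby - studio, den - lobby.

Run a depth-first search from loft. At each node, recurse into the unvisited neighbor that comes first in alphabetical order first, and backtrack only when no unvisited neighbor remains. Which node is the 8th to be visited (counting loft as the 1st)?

Visit loft
loft → chapel
chapel → closet
closet → lobby
lobby → cellar
cellar → lab
lab → study
study → hall
hall → den
den → parlor
parlor → workshop
workshop → sauna
workshop → studio

Visit order: loft, chapel, closet, lobby, cellar, lab, study, hall, den, parlor, workshop, sauna, studio

hall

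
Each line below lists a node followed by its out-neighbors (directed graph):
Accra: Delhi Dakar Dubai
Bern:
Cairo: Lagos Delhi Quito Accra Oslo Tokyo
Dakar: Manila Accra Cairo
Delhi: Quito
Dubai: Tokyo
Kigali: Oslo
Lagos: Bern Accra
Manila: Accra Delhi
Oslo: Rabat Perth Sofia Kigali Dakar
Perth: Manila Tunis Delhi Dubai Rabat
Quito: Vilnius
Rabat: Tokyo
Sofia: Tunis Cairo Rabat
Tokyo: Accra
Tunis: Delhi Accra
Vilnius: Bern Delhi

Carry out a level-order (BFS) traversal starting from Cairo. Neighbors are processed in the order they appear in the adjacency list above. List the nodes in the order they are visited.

Cairo, Lagos, Delhi, Quito, Accra, Oslo, Tokyo, Bern, Vilnius, Dakar, Dubai, Rabat, Perth, Sofia, Kigali, Manila, Tunis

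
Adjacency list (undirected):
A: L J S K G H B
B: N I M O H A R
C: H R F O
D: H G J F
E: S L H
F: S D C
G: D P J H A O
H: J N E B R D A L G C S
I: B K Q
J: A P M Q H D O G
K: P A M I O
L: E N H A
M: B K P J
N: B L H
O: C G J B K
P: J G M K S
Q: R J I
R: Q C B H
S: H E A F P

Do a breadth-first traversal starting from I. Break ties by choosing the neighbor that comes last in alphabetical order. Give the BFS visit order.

I -> Q -> K -> B -> R -> J -> P -> O -> M -> A -> N -> H -> C -> G -> D -> S -> L -> E -> F

Visit I; enqueue Q, K, B → queue [Q, K, B]
Visit Q; enqueue R, J → queue [K, B, R, J]
Visit K; enqueue P, O, M, A → queue [B, R, J, P, O, M, A]
Visit B; enqueue N, H → queue [R, J, P, O, M, A, N, H]
Visit R; enqueue C → queue [J, P, O, M, A, N, H, C]
Visit J; enqueue G, D → queue [P, O, M, A, N, H, C, G, D]
Visit P; enqueue S → queue [O, M, A, N, H, C, G, D, S]
Visit O → queue [M, A, N, H, C, G, D, S]
Visit M → queue [A, N, H, C, G, D, S]
Visit A; enqueue L → queue [N, H, C, G, D, S, L]
Visit N → queue [H, C, G, D, S, L]
Visit H; enqueue E → queue [C, G, D, S, L, E]
Visit C; enqueue F → queue [G, D, S, L, E, F]
Visit G → queue [D, S, L, E, F]
Visit D → queue [S, L, E, F]
Visit S → queue [L, E, F]
Visit L → queue [E, F]
Visit E → queue [F]
Visit F → queue []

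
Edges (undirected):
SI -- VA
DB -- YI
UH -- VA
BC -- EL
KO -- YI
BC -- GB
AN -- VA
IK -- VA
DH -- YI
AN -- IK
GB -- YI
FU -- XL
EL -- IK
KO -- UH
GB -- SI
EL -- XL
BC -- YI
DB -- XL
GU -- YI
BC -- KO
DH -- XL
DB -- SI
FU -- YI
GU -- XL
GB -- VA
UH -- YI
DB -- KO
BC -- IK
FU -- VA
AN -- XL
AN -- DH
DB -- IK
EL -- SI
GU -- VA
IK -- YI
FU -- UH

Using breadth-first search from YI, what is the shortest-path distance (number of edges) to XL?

2

Level 0: YI
Level 1: BC, DB, DH, FU, GB, GU, IK, KO, UH
Level 2: AN, EL, SI, VA, XL
XL first appears at level 2.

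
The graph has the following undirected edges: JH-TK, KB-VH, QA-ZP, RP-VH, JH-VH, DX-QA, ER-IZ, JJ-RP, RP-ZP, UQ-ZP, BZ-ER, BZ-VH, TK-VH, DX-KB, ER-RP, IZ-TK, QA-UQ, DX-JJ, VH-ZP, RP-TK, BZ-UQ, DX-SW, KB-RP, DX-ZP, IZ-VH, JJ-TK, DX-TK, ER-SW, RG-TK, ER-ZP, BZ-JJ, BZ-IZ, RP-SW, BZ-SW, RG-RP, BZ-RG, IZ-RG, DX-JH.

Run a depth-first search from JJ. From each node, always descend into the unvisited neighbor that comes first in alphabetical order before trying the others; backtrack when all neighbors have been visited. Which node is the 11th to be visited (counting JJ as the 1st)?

VH

Visit JJ
JJ → BZ
BZ → ER
ER → IZ
IZ → RG
RG → RP
RP → KB
KB → DX
DX → JH
JH → TK
TK → VH
VH → ZP
ZP → QA
QA → UQ
DX → SW

Visit order: JJ, BZ, ER, IZ, RG, RP, KB, DX, JH, TK, VH, ZP, QA, UQ, SW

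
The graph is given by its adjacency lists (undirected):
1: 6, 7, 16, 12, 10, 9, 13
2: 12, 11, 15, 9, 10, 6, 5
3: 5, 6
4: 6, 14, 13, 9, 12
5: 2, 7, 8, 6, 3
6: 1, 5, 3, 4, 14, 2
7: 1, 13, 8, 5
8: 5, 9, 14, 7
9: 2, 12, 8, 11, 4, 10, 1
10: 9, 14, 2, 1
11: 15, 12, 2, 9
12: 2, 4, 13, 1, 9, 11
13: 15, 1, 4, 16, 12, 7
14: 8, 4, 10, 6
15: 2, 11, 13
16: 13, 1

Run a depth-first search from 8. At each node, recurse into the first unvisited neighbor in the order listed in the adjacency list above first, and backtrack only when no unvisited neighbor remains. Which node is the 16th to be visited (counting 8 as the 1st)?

3

Visit 8
8 → 5
5 → 2
2 → 12
12 → 4
4 → 6
6 → 1
1 → 7
7 → 13
13 → 15
15 → 11
11 → 9
9 → 10
10 → 14
13 → 16
6 → 3

Visit order: 8, 5, 2, 12, 4, 6, 1, 7, 13, 15, 11, 9, 10, 14, 16, 3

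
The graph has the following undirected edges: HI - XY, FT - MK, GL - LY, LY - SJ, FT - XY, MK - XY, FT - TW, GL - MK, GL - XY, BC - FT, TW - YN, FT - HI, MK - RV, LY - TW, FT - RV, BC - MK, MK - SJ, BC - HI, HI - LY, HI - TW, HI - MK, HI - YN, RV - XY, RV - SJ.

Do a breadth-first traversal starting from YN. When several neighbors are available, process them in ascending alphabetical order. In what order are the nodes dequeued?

Visit YN; enqueue HI, TW → queue [HI, TW]
Visit HI; enqueue BC, FT, LY, MK, XY → queue [TW, BC, FT, LY, MK, XY]
Visit TW → queue [BC, FT, LY, MK, XY]
Visit BC → queue [FT, LY, MK, XY]
Visit FT; enqueue RV → queue [LY, MK, XY, RV]
Visit LY; enqueue GL, SJ → queue [MK, XY, RV, GL, SJ]
Visit MK → queue [XY, RV, GL, SJ]
Visit XY → queue [RV, GL, SJ]
Visit RV → queue [GL, SJ]
Visit GL → queue [SJ]
Visit SJ → queue []

YN, HI, TW, BC, FT, LY, MK, XY, RV, GL, SJ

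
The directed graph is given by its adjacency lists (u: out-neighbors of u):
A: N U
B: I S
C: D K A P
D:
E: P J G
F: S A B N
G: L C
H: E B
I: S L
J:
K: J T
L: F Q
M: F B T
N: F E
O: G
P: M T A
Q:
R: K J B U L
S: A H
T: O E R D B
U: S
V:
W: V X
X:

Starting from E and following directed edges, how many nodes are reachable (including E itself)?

21

BFS from E visits: E, P, J, G, M, T, A, L, C, F, B, O, R, D, N, U, Q, K, S, I, H
Reachable nodes: 21 of 24 total.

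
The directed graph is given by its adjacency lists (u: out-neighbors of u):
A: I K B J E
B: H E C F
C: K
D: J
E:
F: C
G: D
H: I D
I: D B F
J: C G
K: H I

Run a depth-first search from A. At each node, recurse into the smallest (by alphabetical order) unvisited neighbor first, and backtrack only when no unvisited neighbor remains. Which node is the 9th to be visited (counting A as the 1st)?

I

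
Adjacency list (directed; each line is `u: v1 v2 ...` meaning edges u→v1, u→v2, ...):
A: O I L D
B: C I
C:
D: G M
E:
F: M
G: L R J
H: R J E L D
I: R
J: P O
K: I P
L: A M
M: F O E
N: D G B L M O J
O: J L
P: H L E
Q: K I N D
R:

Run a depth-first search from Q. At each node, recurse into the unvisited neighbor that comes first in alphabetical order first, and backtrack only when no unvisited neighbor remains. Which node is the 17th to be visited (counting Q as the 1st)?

Visit Q
Q → D
D → G
G → J
J → O
O → L
L → A
A → I
I → R
L → M
M → E
M → F
J → P
P → H
Q → K
Q → N
N → B
B → C

Visit order: Q, D, G, J, O, L, A, I, R, M, E, F, P, H, K, N, B, C

B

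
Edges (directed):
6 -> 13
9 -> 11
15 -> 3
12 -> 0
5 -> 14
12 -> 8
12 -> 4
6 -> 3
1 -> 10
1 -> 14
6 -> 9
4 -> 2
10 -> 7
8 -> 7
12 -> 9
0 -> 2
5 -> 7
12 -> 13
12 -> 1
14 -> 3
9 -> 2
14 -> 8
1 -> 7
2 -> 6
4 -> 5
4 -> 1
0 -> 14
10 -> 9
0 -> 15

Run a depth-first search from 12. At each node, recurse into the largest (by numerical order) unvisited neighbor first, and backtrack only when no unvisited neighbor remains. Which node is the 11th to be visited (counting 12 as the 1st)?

5

Visit 12
12 → 13
12 → 9
9 → 11
9 → 2
2 → 6
6 → 3
12 → 8
8 → 7
12 → 4
4 → 5
5 → 14
4 → 1
1 → 10
12 → 0
0 → 15

Visit order: 12, 13, 9, 11, 2, 6, 3, 8, 7, 4, 5, 14, 1, 10, 0, 15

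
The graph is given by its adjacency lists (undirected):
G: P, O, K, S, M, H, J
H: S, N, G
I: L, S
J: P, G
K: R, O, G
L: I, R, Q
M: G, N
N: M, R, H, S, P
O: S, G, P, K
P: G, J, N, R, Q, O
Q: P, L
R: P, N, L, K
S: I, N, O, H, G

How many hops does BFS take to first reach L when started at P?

Level 0: P
Level 1: G, J, N, O, Q, R
Level 2: H, K, L, M, S
Level 3: I
L first appears at level 2.

2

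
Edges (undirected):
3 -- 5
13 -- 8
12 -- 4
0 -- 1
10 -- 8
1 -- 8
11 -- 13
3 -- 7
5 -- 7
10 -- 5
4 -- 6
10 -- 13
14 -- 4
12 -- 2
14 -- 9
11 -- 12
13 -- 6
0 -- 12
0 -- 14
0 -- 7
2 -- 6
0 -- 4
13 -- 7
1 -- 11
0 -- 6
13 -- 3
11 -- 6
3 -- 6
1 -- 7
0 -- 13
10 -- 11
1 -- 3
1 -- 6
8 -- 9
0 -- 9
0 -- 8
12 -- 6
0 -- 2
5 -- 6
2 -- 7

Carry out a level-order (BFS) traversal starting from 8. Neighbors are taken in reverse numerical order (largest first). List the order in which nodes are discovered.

8, 13, 10, 9, 1, 0, 11, 7, 6, 3, 5, 14, 12, 4, 2

Visit 8; enqueue 13, 10, 9, 1, 0 → queue [13, 10, 9, 1, 0]
Visit 13; enqueue 11, 7, 6, 3 → queue [10, 9, 1, 0, 11, 7, 6, 3]
Visit 10; enqueue 5 → queue [9, 1, 0, 11, 7, 6, 3, 5]
Visit 9; enqueue 14 → queue [1, 0, 11, 7, 6, 3, 5, 14]
Visit 1 → queue [0, 11, 7, 6, 3, 5, 14]
Visit 0; enqueue 12, 4, 2 → queue [11, 7, 6, 3, 5, 14, 12, 4, 2]
Visit 11 → queue [7, 6, 3, 5, 14, 12, 4, 2]
Visit 7 → queue [6, 3, 5, 14, 12, 4, 2]
Visit 6 → queue [3, 5, 14, 12, 4, 2]
Visit 3 → queue [5, 14, 12, 4, 2]
Visit 5 → queue [14, 12, 4, 2]
Visit 14 → queue [12, 4, 2]
Visit 12 → queue [4, 2]
Visit 4 → queue [2]
Visit 2 → queue []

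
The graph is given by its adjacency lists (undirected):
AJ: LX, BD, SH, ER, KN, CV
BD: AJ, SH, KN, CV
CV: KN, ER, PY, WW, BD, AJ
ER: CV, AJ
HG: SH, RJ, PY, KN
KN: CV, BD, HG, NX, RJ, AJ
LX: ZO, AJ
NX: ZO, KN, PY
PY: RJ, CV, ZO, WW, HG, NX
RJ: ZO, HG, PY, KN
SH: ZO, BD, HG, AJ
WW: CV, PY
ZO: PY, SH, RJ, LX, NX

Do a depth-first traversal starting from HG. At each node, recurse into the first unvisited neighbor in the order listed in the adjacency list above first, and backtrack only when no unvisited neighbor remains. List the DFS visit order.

HG SH ZO PY RJ KN CV ER AJ LX BD WW NX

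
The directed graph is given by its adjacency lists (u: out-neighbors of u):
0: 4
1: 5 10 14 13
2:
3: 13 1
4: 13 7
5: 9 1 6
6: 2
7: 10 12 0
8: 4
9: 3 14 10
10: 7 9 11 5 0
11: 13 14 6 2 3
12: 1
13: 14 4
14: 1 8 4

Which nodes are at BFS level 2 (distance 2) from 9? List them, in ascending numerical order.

0, 1, 4, 5, 7, 8, 11, 13

Level 0: 9
Level 1: 3, 10, 14
Level 2: 0, 1, 4, 5, 7, 8, 11, 13
Level 3: 2, 6, 12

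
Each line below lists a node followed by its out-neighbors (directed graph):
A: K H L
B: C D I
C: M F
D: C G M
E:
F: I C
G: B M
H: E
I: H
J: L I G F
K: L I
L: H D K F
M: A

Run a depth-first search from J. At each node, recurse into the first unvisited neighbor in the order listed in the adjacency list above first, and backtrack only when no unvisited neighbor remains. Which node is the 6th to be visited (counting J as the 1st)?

Visit J
J → L
L → H
H → E
L → D
D → C
C → M
M → A
A → K
K → I
C → F
D → G
G → B

Visit order: J, L, H, E, D, C, M, A, K, I, F, G, B

C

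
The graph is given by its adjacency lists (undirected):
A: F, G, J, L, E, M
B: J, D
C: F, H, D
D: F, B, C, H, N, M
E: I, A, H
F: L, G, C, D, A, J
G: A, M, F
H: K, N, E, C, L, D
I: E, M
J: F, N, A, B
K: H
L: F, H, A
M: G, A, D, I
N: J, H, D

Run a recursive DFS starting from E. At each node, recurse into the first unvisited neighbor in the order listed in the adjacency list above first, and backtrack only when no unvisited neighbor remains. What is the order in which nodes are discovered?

Visit E
E → I
I → M
M → G
G → A
A → F
F → L
L → H
H → K
H → N
N → J
J → B
B → D
D → C

E -> I -> M -> G -> A -> F -> L -> H -> K -> N -> J -> B -> D -> C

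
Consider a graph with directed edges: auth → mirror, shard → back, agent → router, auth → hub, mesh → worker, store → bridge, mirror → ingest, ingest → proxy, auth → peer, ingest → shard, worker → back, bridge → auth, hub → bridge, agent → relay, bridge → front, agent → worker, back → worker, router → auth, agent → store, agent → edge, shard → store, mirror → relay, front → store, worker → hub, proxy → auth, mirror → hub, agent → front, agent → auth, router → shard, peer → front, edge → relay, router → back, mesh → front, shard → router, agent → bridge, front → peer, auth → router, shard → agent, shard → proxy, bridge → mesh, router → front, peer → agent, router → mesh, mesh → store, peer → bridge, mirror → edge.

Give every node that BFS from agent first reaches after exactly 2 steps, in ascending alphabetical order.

Level 0: agent
Level 1: auth, bridge, edge, front, relay, router, store, worker
Level 2: back, hub, mesh, mirror, peer, shard
Level 3: ingest, proxy

back, hub, mesh, mirror, peer, shard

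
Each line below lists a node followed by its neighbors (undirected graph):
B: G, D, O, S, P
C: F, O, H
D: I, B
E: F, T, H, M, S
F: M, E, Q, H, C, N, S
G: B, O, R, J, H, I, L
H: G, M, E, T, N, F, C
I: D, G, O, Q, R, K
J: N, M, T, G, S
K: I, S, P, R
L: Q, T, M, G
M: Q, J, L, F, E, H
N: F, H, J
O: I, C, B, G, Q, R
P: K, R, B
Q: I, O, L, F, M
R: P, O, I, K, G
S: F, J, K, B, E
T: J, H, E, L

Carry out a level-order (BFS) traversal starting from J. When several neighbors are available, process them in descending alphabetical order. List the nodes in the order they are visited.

J, T, S, N, M, G, L, H, E, K, F, B, Q, R, O, I, C, P, D

Visit J; enqueue T, S, N, M, G → queue [T, S, N, M, G]
Visit T; enqueue L, H, E → queue [S, N, M, G, L, H, E]
Visit S; enqueue K, F, B → queue [N, M, G, L, H, E, K, F, B]
Visit N → queue [M, G, L, H, E, K, F, B]
Visit M; enqueue Q → queue [G, L, H, E, K, F, B, Q]
Visit G; enqueue R, O, I → queue [L, H, E, K, F, B, Q, R, O, I]
Visit L → queue [H, E, K, F, B, Q, R, O, I]
Visit H; enqueue C → queue [E, K, F, B, Q, R, O, I, C]
Visit E → queue [K, F, B, Q, R, O, I, C]
Visit K; enqueue P → queue [F, B, Q, R, O, I, C, P]
Visit F → queue [B, Q, R, O, I, C, P]
Visit B; enqueue D → queue [Q, R, O, I, C, P, D]
Visit Q → queue [R, O, I, C, P, D]
Visit R → queue [O, I, C, P, D]
Visit O → queue [I, C, P, D]
Visit I → queue [C, P, D]
Visit C → queue [P, D]
Visit P → queue [D]
Visit D → queue []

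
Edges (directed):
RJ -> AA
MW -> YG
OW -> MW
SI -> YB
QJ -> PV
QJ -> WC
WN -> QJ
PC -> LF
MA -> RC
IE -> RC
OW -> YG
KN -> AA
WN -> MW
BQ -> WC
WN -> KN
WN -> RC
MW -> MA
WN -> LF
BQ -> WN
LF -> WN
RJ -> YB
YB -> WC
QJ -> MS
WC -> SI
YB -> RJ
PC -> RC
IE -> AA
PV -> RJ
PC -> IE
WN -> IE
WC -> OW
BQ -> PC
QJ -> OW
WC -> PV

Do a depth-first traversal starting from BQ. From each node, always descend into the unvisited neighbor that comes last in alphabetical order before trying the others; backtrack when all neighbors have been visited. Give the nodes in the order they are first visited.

Visit BQ
BQ → WN
WN → RC
WN → QJ
QJ → WC
WC → SI
SI → YB
YB → RJ
RJ → AA
WC → PV
WC → OW
OW → YG
OW → MW
MW → MA
QJ → MS
WN → LF
WN → KN
WN → IE
BQ → PC

BQ, WN, RC, QJ, WC, SI, YB, RJ, AA, PV, OW, YG, MW, MA, MS, LF, KN, IE, PC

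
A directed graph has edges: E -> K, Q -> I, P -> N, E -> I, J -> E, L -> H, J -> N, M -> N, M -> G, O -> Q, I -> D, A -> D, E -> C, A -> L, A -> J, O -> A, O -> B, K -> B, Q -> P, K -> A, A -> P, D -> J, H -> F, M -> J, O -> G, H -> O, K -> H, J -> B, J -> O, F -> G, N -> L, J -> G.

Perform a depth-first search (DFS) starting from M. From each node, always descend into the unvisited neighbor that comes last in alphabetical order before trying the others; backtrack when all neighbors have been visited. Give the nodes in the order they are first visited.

Visit M
M → N
N → L
L → H
H → O
O → Q
Q → P
Q → I
I → D
D → J
J → G
J → E
E → K
K → B
K → A
E → C
H → F

M, N, L, H, O, Q, P, I, D, J, G, E, K, B, A, C, F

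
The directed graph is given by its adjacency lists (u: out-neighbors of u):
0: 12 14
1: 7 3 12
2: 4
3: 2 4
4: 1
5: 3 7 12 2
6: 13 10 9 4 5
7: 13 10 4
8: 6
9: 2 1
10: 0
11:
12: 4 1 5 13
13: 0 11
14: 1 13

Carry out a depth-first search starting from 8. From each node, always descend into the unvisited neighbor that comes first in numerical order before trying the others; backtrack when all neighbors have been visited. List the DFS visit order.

8, 6, 4, 1, 3, 2, 7, 10, 0, 12, 5, 13, 11, 14, 9

Visit 8
8 → 6
6 → 4
4 → 1
1 → 3
3 → 2
1 → 7
7 → 10
10 → 0
0 → 12
12 → 5
12 → 13
13 → 11
0 → 14
6 → 9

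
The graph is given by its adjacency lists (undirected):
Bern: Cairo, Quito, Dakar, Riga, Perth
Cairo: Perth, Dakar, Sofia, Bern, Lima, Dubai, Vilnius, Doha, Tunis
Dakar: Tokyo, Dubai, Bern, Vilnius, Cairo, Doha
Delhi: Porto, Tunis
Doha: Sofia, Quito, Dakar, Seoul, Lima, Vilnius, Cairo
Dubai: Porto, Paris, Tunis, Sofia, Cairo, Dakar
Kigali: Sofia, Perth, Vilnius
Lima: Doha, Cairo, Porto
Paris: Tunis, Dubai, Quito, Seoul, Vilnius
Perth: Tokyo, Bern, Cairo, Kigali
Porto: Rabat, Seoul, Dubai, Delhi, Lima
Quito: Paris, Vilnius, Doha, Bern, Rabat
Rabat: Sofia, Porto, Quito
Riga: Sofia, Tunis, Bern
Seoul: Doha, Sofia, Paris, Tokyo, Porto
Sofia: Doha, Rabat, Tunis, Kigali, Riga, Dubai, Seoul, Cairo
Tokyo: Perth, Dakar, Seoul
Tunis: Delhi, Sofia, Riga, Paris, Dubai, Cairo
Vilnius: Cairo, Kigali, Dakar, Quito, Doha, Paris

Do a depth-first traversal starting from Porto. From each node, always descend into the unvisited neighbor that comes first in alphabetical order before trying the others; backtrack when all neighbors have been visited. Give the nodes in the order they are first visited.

Visit Porto
Porto → Delhi
Delhi → Tunis
Tunis → Cairo
Cairo → Bern
Bern → Dakar
Dakar → Doha
Doha → Lima
Doha → Quito
Quito → Paris
Paris → Dubai
Dubai → Sofia
Sofia → Kigali
Kigali → Perth
Perth → Tokyo
Tokyo → Seoul
Kigali → Vilnius
Sofia → Rabat
Sofia → Riga

Porto -> Delhi -> Tunis -> Cairo -> Bern -> Dakar -> Doha -> Lima -> Quito -> Paris -> Dubai -> Sofia -> Kigali -> Perth -> Tokyo -> Seoul -> Vilnius -> Rabat -> Riga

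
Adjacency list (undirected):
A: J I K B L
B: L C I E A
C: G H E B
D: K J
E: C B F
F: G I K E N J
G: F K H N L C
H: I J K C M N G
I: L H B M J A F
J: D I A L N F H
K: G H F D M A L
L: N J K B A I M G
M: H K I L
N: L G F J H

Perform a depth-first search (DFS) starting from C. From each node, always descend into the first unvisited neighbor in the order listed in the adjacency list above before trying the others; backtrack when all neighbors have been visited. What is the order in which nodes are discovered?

Visit C
C → G
G → F
F → I
I → L
L → N
N → J
J → D
D → K
K → H
H → M
K → A
A → B
B → E

C G F I L N J D K H M A B E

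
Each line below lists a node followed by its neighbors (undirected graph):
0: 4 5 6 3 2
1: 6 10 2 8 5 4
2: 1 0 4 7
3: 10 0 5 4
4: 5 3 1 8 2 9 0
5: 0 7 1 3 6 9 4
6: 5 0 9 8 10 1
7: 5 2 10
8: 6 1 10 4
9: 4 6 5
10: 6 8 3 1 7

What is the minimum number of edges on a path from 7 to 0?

Level 0: 7
Level 1: 2, 5, 10
Level 2: 0, 1, 3, 4, 6, 8, 9
0 first appears at level 2.

2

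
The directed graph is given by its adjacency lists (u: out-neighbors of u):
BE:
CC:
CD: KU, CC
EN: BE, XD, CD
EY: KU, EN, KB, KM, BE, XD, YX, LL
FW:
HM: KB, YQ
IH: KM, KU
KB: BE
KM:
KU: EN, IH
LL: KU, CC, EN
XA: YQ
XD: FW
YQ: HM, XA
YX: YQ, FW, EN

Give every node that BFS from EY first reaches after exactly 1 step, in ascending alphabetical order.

Level 0: EY
Level 1: BE, EN, KB, KM, KU, LL, XD, YX
Level 2: CC, CD, FW, IH, YQ
Level 3: HM, XA

BE, EN, KB, KM, KU, LL, XD, YX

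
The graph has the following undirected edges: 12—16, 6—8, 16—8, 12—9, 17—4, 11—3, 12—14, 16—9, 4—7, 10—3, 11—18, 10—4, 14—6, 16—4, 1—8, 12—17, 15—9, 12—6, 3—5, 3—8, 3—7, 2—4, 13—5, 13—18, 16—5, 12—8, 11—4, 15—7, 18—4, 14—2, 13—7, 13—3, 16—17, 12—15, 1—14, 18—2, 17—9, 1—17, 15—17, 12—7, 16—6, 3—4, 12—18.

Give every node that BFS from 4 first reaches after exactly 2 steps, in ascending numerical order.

Level 0: 4
Level 1: 2, 3, 7, 10, 11, 16, 17, 18
Level 2: 1, 5, 6, 8, 9, 12, 13, 14, 15

1, 5, 6, 8, 9, 12, 13, 14, 15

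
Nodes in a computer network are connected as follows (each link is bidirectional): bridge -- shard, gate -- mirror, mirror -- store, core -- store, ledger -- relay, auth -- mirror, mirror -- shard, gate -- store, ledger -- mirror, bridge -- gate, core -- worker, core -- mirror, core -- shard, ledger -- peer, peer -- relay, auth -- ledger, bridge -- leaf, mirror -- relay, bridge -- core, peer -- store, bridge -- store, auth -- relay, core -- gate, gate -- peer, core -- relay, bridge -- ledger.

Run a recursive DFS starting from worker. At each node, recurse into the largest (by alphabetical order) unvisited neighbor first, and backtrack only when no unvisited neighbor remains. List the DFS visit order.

Visit worker
worker → core
core → store
store → peer
peer → relay
relay → mirror
mirror → shard
shard → bridge
bridge → ledger
ledger → auth
bridge → leaf
bridge → gate

worker core store peer relay mirror shard bridge ledger auth leaf gate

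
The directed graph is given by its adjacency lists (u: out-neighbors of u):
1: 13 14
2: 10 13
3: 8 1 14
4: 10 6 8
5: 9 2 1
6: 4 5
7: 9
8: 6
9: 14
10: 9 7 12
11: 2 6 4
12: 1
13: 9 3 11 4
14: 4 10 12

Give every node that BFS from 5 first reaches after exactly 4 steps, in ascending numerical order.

Level 0: 5
Level 1: 1, 2, 9
Level 2: 10, 13, 14
Level 3: 3, 4, 7, 11, 12
Level 4: 6, 8

6, 8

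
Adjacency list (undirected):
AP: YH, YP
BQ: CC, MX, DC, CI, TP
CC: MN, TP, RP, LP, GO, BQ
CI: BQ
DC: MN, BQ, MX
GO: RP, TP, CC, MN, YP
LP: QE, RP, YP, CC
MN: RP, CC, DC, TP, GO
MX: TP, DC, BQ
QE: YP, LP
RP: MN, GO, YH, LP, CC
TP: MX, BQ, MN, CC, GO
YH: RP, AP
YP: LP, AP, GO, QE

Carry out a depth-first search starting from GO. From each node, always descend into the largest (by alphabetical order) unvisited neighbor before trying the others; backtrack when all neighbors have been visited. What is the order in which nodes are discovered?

Visit GO
GO → YP
YP → QE
QE → LP
LP → RP
RP → YH
YH → AP
RP → MN
MN → TP
TP → MX
MX → DC
DC → BQ
BQ → CI
BQ → CC

GO YP QE LP RP YH AP MN TP MX DC BQ CI CC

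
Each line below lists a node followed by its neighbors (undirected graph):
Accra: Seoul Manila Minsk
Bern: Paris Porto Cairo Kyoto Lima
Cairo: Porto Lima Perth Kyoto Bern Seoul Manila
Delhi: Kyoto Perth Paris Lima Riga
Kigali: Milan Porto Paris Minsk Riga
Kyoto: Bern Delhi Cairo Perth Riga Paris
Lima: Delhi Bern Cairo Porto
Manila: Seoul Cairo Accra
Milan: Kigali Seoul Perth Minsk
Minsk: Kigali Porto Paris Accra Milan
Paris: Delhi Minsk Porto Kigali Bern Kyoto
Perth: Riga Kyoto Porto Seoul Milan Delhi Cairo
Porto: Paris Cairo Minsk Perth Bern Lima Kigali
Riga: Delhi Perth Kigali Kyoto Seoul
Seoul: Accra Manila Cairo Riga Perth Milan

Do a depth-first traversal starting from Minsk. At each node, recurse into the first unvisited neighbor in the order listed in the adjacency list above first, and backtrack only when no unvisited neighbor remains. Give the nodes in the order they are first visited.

Minsk, Kigali, Milan, Seoul, Accra, Manila, Cairo, Porto, Paris, Delhi, Kyoto, Bern, Lima, Perth, Riga

Visit Minsk
Minsk → Kigali
Kigali → Milan
Milan → Seoul
Seoul → Accra
Accra → Manila
Manila → Cairo
Cairo → Porto
Porto → Paris
Paris → Delhi
Delhi → Kyoto
Kyoto → Bern
Bern → Lima
Kyoto → Perth
Perth → Riga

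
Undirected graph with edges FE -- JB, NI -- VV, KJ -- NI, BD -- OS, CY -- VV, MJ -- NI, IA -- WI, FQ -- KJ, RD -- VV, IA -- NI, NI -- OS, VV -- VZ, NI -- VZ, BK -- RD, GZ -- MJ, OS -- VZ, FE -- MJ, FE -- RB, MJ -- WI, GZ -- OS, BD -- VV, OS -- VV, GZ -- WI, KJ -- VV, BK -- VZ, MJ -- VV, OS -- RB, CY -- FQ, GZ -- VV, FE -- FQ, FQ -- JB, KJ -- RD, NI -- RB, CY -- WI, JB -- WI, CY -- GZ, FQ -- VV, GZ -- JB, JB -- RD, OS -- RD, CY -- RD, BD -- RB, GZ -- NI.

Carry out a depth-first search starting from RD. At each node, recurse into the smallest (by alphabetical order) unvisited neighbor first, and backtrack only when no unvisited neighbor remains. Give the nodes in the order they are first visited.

Visit RD
RD → BK
BK → VZ
VZ → NI
NI → GZ
GZ → CY
CY → FQ
FQ → FE
FE → JB
JB → WI
WI → IA
WI → MJ
MJ → VV
VV → BD
BD → OS
OS → RB
VV → KJ

RD -> BK -> VZ -> NI -> GZ -> CY -> FQ -> FE -> JB -> WI -> IA -> MJ -> VV -> BD -> OS -> RB -> KJ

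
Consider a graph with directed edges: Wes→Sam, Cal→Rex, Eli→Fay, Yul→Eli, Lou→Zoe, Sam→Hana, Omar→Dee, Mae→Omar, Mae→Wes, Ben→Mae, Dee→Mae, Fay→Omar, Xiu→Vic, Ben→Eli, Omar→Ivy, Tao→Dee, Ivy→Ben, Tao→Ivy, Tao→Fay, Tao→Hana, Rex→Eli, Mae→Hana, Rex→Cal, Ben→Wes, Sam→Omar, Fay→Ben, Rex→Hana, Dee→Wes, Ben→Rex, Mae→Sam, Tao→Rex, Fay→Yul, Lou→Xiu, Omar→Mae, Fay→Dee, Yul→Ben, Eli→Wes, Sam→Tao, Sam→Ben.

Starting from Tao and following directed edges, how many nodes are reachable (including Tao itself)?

14

BFS from Tao visits: Tao, Dee, Fay, Hana, Ivy, Rex, Mae, Wes, Ben, Omar, Yul, Cal, Eli, Sam
Reachable nodes: 14 of 18 total.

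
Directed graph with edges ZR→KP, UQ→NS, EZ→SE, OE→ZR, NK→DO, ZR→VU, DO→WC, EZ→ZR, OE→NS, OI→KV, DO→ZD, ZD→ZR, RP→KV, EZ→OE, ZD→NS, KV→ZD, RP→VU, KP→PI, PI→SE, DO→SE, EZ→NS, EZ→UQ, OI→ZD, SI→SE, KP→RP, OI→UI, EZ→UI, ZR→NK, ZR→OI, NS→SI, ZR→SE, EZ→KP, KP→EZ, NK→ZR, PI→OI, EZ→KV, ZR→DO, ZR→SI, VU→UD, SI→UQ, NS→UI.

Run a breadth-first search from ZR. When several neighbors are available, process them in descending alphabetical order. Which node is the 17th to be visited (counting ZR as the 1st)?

Visit ZR; enqueue VU, SI, SE, OI, NK, KP, DO → queue [VU, SI, SE, OI, NK, KP, DO]
Visit VU; enqueue UD → queue [SI, SE, OI, NK, KP, DO, UD]
Visit SI; enqueue UQ → queue [SE, OI, NK, KP, DO, UD, UQ]
Visit SE → queue [OI, NK, KP, DO, UD, UQ]
Visit OI; enqueue ZD, UI, KV → queue [NK, KP, DO, UD, UQ, ZD, UI, KV]
Visit NK → queue [KP, DO, UD, UQ, ZD, UI, KV]
Visit KP; enqueue RP, PI, EZ → queue [DO, UD, UQ, ZD, UI, KV, RP, PI, EZ]
Visit DO; enqueue WC → queue [UD, UQ, ZD, UI, KV, RP, PI, EZ, WC]
Visit UD → queue [UQ, ZD, UI, KV, RP, PI, EZ, WC]
Visit UQ; enqueue NS → queue [ZD, UI, KV, RP, PI, EZ, WC, NS]
Visit ZD → queue [UI, KV, RP, PI, EZ, WC, NS]
Visit UI → queue [KV, RP, PI, EZ, WC, NS]
Visit KV → queue [RP, PI, EZ, WC, NS]
Visit RP → queue [PI, EZ, WC, NS]
Visit PI → queue [EZ, WC, NS]
Visit EZ; enqueue OE → queue [WC, NS, OE]
Visit WC → queue [NS, OE]
Visit NS → queue [OE]
Visit OE → queue []

Visit order: ZR, VU, SI, SE, OI, NK, KP, DO, UD, UQ, ZD, UI, KV, RP, PI, EZ, WC, NS, OE

WC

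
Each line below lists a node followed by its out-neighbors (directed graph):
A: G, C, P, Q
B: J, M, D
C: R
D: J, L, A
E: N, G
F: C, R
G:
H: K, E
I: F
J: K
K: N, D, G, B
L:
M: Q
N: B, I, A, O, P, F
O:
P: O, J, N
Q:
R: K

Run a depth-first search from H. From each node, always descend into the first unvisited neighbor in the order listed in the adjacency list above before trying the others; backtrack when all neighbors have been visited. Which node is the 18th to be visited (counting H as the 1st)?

Visit H
H → K
K → N
N → B
B → J
B → M
M → Q
B → D
D → L
D → A
A → G
A → C
C → R
A → P
P → O
N → I
I → F
H → E

Visit order: H, K, N, B, J, M, Q, D, L, A, G, C, R, P, O, I, F, E

E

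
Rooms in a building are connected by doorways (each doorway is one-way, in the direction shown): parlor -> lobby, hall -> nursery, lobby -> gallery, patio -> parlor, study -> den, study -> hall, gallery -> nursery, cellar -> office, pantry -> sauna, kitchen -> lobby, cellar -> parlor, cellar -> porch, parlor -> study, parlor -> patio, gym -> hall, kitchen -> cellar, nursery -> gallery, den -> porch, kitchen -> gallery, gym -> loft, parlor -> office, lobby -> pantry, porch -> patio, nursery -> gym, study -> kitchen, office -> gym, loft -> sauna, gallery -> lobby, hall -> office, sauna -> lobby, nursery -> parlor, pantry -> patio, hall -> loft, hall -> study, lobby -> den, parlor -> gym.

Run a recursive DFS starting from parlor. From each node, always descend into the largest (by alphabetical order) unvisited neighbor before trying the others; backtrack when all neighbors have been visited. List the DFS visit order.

Visit parlor
parlor → study
study → kitchen
kitchen → lobby
lobby → pantry
pantry → sauna
pantry → patio
lobby → gallery
gallery → nursery
nursery → gym
gym → loft
gym → hall
hall → office
lobby → den
den → porch
kitchen → cellar

parlor study kitchen lobby pantry sauna patio gallery nursery gym loft hall office den porch cellar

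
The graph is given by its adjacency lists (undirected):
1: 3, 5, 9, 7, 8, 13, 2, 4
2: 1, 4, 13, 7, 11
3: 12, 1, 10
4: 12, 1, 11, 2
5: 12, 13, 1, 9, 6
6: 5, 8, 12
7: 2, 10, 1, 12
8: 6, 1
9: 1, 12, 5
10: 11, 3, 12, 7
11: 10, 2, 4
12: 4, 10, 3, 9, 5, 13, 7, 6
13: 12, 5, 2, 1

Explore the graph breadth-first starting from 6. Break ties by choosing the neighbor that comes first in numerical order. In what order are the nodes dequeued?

6, 5, 8, 12, 1, 9, 13, 3, 4, 7, 10, 2, 11

Visit 6; enqueue 5, 8, 12 → queue [5, 8, 12]
Visit 5; enqueue 1, 9, 13 → queue [8, 12, 1, 9, 13]
Visit 8 → queue [12, 1, 9, 13]
Visit 12; enqueue 3, 4, 7, 10 → queue [1, 9, 13, 3, 4, 7, 10]
Visit 1; enqueue 2 → queue [9, 13, 3, 4, 7, 10, 2]
Visit 9 → queue [13, 3, 4, 7, 10, 2]
Visit 13 → queue [3, 4, 7, 10, 2]
Visit 3 → queue [4, 7, 10, 2]
Visit 4; enqueue 11 → queue [7, 10, 2, 11]
Visit 7 → queue [10, 2, 11]
Visit 10 → queue [2, 11]
Visit 2 → queue [11]
Visit 11 → queue []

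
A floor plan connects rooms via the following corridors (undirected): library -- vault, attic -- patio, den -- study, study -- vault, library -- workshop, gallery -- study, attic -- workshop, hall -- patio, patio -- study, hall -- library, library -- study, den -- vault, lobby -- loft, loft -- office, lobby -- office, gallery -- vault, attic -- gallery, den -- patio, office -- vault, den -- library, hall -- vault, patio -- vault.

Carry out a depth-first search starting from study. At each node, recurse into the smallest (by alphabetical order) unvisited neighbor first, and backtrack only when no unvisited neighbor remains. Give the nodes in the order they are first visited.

Visit study
study → den
den → library
library → hall
hall → patio
patio → attic
attic → gallery
gallery → vault
vault → office
office → lobby
lobby → loft
attic → workshop

study → den → library → hall → patio → attic → gallery → vault → office → lobby → loft → workshop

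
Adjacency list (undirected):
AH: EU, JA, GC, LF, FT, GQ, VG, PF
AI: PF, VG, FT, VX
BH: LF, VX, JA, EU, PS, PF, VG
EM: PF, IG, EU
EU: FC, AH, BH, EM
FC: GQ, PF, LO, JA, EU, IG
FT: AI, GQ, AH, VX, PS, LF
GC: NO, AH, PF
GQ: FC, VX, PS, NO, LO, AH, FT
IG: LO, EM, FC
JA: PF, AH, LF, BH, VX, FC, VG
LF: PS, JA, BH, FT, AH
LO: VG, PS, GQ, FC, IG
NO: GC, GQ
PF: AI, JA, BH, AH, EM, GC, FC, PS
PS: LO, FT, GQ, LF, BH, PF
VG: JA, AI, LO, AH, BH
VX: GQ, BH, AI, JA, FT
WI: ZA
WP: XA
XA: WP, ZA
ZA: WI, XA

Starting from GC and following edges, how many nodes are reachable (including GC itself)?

BFS from GC visits: GC, AH, NO, PF, EU, FT, GQ, JA, LF, VG, AI, BH, EM, FC, PS, VX, LO, IG
Reachable nodes: 18 of 22 total.

18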